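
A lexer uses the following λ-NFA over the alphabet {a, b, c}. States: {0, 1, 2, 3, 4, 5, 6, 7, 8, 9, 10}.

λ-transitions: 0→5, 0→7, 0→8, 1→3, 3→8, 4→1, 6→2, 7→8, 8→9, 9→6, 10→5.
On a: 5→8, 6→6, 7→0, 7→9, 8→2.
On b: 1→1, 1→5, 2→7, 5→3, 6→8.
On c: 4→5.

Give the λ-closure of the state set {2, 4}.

{1, 2, 3, 4, 6, 8, 9}

Start with {2, 4}.
From 4 via λ: add 1.
From 1 via λ: add 3.
From 3 via λ: add 8.
From 8 via λ: add 9.
From 9 via λ: add 6.
No new states can be added; the closed set is {1, 2, 3, 4, 6, 8, 9}.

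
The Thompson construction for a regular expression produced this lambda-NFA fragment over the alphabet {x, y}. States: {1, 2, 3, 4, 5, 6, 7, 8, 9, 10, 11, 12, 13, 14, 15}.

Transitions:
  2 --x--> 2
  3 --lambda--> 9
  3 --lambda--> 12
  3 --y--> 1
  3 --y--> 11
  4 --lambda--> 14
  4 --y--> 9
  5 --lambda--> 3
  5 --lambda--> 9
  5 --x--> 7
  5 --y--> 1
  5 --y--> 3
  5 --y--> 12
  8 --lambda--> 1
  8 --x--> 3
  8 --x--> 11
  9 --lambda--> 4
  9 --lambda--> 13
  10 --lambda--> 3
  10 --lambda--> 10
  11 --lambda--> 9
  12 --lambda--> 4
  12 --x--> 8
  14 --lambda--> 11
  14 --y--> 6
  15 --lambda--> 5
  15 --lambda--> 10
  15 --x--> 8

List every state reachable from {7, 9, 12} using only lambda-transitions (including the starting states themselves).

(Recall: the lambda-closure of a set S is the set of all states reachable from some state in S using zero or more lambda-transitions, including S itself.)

{4, 7, 9, 11, 12, 13, 14}

Start with {7, 9, 12}.
From 9 via lambda: add 4, 13.
From 4 via lambda: add 14.
From 14 via lambda: add 11.
No new states can be added; the closed set is {4, 7, 9, 11, 12, 13, 14}.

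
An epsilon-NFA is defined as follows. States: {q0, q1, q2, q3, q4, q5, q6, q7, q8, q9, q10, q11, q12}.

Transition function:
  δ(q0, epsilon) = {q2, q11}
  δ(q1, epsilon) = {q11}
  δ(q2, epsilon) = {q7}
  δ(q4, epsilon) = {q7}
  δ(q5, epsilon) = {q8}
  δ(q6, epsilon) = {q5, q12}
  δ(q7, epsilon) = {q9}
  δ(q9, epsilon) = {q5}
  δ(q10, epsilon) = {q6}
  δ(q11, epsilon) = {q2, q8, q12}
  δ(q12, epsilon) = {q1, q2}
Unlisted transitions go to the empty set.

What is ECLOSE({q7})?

{q5, q7, q8, q9}

Start with {q7}.
From q7 via epsilon: add q9.
From q9 via epsilon: add q5.
From q5 via epsilon: add q8.
No new states can be added; the closed set is {q5, q7, q8, q9}.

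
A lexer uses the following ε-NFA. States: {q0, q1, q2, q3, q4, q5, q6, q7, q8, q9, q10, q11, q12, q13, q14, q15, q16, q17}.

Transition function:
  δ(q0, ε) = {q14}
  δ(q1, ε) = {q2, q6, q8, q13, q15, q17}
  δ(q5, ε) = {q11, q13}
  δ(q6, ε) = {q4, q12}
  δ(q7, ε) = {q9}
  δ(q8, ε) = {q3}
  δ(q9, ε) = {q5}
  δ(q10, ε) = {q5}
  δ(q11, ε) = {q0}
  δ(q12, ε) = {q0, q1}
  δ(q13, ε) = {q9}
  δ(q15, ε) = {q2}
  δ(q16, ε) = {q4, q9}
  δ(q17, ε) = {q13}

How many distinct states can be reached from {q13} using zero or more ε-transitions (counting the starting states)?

6

Start with {q13}.
From q13 via ε: add q9.
From q9 via ε: add q5.
From q5 via ε: add q11.
From q11 via ε: add q0.
From q0 via ε: add q14.
ε-closure = {q0, q5, q9, q11, q13, q14}, which has 6 states.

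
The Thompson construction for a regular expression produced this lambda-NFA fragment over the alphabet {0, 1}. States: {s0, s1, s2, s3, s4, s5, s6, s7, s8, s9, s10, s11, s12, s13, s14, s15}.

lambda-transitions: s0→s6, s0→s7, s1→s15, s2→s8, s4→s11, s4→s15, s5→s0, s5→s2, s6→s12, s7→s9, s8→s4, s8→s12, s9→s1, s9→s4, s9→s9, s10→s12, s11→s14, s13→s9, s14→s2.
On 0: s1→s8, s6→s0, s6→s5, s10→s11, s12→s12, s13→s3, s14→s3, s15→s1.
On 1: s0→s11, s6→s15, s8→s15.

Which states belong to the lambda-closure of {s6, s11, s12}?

Start with {s6, s11, s12}.
From s11 via lambda: add s14.
From s14 via lambda: add s2.
From s2 via lambda: add s8.
From s8 via lambda: add s4.
From s4 via lambda: add s15.
No new states can be added; the closed set is {s2, s4, s6, s8, s11, s12, s14, s15}.

{s2, s4, s6, s8, s11, s12, s14, s15}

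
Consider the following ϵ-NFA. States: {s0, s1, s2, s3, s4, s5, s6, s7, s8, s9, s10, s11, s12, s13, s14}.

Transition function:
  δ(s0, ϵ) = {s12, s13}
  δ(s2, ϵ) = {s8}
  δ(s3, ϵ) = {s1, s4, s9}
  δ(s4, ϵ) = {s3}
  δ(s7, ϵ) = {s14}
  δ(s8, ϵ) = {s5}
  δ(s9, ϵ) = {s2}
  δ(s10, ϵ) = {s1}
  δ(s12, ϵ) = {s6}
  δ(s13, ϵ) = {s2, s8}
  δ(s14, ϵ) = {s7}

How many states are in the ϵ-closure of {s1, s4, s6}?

8

Start with {s1, s4, s6}.
From s4 via ϵ: add s3.
From s3 via ϵ: add s9.
From s9 via ϵ: add s2.
From s2 via ϵ: add s8.
From s8 via ϵ: add s5.
ϵ-closure = {s1, s2, s3, s4, s5, s6, s8, s9}, which has 8 states.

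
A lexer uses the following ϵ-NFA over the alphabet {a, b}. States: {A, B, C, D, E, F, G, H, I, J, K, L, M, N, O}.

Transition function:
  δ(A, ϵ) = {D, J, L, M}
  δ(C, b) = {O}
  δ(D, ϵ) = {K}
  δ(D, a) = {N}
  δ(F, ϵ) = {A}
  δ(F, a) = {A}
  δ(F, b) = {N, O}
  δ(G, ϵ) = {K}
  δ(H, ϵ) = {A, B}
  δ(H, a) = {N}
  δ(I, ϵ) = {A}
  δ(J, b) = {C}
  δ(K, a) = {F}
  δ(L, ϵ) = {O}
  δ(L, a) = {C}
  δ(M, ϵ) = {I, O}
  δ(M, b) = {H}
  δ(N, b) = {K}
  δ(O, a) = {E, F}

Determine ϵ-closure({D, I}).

{A, D, I, J, K, L, M, O}

Start with {D, I}.
From D via ϵ: add K.
From I via ϵ: add A.
From A via ϵ: add J, L, M.
From L via ϵ: add O.
No new states can be added; the closed set is {A, D, I, J, K, L, M, O}.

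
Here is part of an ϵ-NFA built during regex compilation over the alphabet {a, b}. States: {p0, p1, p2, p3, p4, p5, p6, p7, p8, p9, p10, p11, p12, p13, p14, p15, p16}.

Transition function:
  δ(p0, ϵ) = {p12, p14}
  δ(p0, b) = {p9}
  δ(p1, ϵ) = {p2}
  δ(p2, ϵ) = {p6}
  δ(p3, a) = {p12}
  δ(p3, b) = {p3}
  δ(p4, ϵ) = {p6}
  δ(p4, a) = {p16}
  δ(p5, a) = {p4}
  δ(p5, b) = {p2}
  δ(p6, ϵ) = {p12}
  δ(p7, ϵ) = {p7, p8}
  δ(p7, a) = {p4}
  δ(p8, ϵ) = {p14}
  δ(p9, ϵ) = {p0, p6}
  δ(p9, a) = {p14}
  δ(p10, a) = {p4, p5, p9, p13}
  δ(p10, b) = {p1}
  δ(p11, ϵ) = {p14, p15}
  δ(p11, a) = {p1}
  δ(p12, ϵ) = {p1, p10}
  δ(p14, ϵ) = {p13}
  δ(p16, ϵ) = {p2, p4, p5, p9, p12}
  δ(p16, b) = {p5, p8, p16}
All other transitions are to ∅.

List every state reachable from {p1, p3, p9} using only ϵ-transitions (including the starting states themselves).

{p0, p1, p2, p3, p6, p9, p10, p12, p13, p14}

Start with {p1, p3, p9}.
From p1 via ϵ: add p2.
From p9 via ϵ: add p0, p6.
From p0 via ϵ: add p12, p14.
From p12 via ϵ: add p10.
From p14 via ϵ: add p13.
No new states can be added; the closed set is {p0, p1, p2, p3, p6, p9, p10, p12, p13, p14}.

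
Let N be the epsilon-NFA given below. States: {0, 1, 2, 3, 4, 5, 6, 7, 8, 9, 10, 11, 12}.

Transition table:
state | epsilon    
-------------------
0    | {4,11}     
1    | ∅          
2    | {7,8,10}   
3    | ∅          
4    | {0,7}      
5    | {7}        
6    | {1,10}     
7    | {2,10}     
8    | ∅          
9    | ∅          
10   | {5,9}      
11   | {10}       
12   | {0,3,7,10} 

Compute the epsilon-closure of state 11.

Start with {11}.
From 11 via epsilon: add 10.
From 10 via epsilon: add 5, 9.
From 5 via epsilon: add 7.
From 7 via epsilon: add 2.
From 2 via epsilon: add 8.
No new states can be added; the closed set is {2, 5, 7, 8, 9, 10, 11}.

{2, 5, 7, 8, 9, 10, 11}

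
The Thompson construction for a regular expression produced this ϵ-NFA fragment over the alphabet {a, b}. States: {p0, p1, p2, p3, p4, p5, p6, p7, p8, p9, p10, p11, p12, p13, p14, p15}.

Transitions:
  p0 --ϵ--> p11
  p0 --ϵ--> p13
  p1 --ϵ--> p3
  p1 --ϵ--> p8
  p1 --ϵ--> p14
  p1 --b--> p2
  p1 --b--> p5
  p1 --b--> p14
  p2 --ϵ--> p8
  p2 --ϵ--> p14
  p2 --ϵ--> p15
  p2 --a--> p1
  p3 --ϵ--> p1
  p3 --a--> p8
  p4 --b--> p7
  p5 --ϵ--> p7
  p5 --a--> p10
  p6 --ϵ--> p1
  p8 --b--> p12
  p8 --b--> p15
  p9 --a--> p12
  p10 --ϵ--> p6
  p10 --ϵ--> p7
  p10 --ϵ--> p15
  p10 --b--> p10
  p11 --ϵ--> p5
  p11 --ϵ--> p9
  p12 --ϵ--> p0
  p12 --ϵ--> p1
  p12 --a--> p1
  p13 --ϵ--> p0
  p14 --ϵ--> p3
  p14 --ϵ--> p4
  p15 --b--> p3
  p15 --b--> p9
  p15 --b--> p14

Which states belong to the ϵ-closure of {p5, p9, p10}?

Start with {p5, p9, p10}.
From p5 via ϵ: add p7.
From p10 via ϵ: add p6, p15.
From p6 via ϵ: add p1.
From p1 via ϵ: add p3, p8, p14.
From p14 via ϵ: add p4.
No new states can be added; the closed set is {p1, p3, p4, p5, p6, p7, p8, p9, p10, p14, p15}.

{p1, p3, p4, p5, p6, p7, p8, p9, p10, p14, p15}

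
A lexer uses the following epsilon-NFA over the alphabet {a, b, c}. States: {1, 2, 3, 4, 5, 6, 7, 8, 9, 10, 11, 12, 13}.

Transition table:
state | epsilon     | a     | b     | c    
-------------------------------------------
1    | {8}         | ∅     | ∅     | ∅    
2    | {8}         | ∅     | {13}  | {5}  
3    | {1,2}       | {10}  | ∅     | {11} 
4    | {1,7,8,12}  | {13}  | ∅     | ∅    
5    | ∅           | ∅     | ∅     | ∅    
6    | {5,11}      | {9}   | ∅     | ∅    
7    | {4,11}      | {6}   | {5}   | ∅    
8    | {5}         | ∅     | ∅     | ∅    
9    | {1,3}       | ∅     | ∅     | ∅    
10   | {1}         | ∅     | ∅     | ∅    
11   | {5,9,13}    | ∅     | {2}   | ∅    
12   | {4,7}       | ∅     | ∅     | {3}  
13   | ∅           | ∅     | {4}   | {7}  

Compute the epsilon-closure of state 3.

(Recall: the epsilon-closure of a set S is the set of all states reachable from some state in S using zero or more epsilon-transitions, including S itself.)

{1, 2, 3, 5, 8}

Start with {3}.
From 3 via epsilon: add 1, 2.
From 1 via epsilon: add 8.
From 8 via epsilon: add 5.
No new states can be added; the closed set is {1, 2, 3, 5, 8}.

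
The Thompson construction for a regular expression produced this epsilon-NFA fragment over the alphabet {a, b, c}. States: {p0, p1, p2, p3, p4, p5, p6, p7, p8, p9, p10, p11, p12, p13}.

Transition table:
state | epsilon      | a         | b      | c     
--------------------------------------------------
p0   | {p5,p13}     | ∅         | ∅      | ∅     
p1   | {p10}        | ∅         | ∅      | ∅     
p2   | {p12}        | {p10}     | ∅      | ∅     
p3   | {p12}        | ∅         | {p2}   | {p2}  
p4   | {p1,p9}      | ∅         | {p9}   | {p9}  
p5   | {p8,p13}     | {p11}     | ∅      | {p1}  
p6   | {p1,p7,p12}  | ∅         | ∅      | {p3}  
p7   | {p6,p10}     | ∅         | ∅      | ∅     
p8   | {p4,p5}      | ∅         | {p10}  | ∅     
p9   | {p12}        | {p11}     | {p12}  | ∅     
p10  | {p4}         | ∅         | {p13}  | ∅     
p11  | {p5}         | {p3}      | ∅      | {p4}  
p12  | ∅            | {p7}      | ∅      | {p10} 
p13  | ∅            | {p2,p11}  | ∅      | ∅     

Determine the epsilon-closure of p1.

Start with {p1}.
From p1 via epsilon: add p10.
From p10 via epsilon: add p4.
From p4 via epsilon: add p9.
From p9 via epsilon: add p12.
No new states can be added; the closed set is {p1, p4, p9, p10, p12}.

{p1, p4, p9, p10, p12}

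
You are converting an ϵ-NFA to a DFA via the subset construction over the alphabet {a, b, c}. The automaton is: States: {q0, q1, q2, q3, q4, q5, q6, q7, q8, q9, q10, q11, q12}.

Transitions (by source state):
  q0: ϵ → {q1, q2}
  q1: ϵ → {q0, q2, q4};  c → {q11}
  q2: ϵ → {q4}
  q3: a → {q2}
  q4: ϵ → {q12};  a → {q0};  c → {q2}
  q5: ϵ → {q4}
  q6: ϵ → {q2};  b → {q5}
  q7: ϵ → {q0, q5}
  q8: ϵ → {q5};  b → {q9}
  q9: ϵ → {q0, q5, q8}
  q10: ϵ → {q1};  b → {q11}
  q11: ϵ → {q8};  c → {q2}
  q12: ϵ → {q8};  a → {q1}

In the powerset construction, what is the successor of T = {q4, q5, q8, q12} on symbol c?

{q2, q4, q5, q8, q12}

q4 on c → {q2}.
No c-transition from q5, q8, q12.
Union after reading c: {q2}.
Now take the ϵ-closure:
From q2 via ϵ: add q4.
From q4 via ϵ: add q12.
From q12 via ϵ: add q8.
From q8 via ϵ: add q5.
No new states can be added; the closed set is {q2, q4, q5, q8, q12}.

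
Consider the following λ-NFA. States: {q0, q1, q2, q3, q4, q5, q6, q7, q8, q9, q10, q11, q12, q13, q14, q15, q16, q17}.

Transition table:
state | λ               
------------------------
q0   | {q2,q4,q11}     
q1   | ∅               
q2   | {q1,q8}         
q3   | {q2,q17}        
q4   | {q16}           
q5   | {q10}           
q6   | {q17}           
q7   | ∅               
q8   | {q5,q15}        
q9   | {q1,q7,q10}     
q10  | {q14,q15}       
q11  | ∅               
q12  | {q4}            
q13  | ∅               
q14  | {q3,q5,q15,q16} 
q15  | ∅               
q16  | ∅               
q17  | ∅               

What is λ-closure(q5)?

{q1, q2, q3, q5, q8, q10, q14, q15, q16, q17}

Start with {q5}.
From q5 via λ: add q10.
From q10 via λ: add q14, q15.
From q14 via λ: add q3, q16.
From q3 via λ: add q2, q17.
From q2 via λ: add q1, q8.
No new states can be added; the closed set is {q1, q2, q3, q5, q8, q10, q14, q15, q16, q17}.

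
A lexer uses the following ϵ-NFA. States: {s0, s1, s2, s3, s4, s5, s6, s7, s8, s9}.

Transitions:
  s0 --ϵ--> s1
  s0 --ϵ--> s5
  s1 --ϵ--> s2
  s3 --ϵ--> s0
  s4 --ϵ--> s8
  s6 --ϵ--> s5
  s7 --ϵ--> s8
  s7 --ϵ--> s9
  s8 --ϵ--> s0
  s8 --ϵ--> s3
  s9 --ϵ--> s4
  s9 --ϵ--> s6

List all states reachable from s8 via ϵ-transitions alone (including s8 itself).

{s0, s1, s2, s3, s5, s8}

Start with {s8}.
From s8 via ϵ: add s0, s3.
From s0 via ϵ: add s1, s5.
From s1 via ϵ: add s2.
No new states can be added; the closed set is {s0, s1, s2, s3, s5, s8}.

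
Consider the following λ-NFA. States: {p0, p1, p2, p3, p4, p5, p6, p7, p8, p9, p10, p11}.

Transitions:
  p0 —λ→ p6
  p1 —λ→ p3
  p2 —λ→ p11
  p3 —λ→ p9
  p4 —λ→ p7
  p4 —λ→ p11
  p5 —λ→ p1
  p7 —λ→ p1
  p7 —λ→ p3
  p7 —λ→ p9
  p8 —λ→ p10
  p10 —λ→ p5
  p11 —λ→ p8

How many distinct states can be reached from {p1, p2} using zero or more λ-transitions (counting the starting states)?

8

Start with {p1, p2}.
From p1 via λ: add p3.
From p2 via λ: add p11.
From p3 via λ: add p9.
From p11 via λ: add p8.
From p8 via λ: add p10.
From p10 via λ: add p5.
λ-closure = {p1, p2, p3, p5, p8, p9, p10, p11}, which has 8 states.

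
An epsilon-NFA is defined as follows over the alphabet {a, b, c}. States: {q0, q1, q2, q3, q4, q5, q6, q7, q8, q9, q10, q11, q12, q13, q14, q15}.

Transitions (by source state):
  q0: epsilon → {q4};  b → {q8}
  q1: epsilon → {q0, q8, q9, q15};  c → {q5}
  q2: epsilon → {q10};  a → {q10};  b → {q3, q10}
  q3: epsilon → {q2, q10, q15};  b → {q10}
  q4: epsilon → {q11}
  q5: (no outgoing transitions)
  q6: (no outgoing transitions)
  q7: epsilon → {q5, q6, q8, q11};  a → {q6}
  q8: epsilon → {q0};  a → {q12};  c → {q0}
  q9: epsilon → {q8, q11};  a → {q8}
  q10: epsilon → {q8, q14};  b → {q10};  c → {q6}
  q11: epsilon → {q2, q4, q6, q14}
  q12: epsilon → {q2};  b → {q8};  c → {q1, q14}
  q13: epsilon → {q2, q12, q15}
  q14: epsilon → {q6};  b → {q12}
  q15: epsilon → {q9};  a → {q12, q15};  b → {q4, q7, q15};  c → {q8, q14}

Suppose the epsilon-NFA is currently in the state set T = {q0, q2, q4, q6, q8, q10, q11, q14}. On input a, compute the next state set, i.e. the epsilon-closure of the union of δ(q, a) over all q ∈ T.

{q0, q2, q4, q6, q8, q10, q11, q12, q14}

q2 on a → {q10}.
q8 on a → {q12}.
No a-transition from q0, q4, q6, q10, q11, q14.
Union after reading a: {q10, q12}.
Now take the epsilon-closure:
From q10 via epsilon: add q8, q14.
From q12 via epsilon: add q2.
From q8 via epsilon: add q0.
From q14 via epsilon: add q6.
From q0 via epsilon: add q4.
From q4 via epsilon: add q11.
No new states can be added; the closed set is {q0, q2, q4, q6, q8, q10, q11, q12, q14}.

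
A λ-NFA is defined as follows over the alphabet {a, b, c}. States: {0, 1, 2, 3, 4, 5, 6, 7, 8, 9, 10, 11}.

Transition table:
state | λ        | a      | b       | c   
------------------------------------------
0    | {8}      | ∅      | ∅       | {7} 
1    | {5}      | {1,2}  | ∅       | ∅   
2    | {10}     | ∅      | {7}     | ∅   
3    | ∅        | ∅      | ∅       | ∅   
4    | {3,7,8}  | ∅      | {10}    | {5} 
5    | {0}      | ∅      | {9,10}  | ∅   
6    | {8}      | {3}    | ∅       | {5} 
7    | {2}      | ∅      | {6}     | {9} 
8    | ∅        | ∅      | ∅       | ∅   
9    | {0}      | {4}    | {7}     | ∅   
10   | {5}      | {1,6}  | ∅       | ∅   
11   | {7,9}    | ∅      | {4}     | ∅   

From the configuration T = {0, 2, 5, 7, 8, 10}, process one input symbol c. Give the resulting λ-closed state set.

{0, 2, 5, 7, 8, 9, 10}

0 on c → {7}.
7 on c → {9}.
No c-transition from 2, 5, 8, 10.
Union after reading c: {7, 9}.
Now take the λ-closure:
From 7 via λ: add 2.
From 9 via λ: add 0.
From 0 via λ: add 8.
From 2 via λ: add 10.
From 10 via λ: add 5.
No new states can be added; the closed set is {0, 2, 5, 7, 8, 9, 10}.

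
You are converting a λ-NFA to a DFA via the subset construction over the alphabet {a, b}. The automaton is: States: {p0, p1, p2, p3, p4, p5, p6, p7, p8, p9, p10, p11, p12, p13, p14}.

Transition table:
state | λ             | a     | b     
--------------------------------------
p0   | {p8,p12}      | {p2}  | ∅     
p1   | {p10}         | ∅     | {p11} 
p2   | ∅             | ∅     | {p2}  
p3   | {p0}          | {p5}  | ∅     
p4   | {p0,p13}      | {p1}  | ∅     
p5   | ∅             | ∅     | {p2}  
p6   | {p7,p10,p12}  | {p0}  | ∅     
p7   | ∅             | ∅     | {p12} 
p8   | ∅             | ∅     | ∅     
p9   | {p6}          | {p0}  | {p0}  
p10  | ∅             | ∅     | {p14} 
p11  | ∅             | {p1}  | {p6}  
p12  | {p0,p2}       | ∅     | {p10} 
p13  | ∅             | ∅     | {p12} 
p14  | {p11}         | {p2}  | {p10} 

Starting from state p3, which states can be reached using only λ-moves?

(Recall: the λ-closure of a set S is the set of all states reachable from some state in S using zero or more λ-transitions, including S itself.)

Start with {p3}.
From p3 via λ: add p0.
From p0 via λ: add p8, p12.
From p12 via λ: add p2.
No new states can be added; the closed set is {p0, p2, p3, p8, p12}.

{p0, p2, p3, p8, p12}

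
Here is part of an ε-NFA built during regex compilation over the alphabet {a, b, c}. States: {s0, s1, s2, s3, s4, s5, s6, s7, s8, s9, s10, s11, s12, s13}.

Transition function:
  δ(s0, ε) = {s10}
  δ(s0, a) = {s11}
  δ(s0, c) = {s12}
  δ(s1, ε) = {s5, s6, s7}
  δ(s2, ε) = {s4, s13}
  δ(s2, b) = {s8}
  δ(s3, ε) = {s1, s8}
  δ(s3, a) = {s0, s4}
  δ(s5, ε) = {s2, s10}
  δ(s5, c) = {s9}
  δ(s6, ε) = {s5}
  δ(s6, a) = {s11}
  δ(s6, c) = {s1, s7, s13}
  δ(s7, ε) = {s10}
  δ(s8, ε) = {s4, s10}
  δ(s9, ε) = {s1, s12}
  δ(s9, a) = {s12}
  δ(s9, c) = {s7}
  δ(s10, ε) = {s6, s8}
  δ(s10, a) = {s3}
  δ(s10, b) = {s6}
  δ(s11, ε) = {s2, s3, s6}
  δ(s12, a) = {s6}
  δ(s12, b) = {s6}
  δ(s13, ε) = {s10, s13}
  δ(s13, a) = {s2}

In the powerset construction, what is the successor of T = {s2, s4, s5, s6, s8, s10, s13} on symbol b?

{s2, s4, s5, s6, s8, s10, s13}

s2 on b → {s8}.
s10 on b → {s6}.
No b-transition from s4, s5, s6, s8, s13.
Union after reading b: {s6, s8}.
Now take the ε-closure:
From s6 via ε: add s5.
From s8 via ε: add s4, s10.
From s5 via ε: add s2.
From s2 via ε: add s13.
No new states can be added; the closed set is {s2, s4, s5, s6, s8, s10, s13}.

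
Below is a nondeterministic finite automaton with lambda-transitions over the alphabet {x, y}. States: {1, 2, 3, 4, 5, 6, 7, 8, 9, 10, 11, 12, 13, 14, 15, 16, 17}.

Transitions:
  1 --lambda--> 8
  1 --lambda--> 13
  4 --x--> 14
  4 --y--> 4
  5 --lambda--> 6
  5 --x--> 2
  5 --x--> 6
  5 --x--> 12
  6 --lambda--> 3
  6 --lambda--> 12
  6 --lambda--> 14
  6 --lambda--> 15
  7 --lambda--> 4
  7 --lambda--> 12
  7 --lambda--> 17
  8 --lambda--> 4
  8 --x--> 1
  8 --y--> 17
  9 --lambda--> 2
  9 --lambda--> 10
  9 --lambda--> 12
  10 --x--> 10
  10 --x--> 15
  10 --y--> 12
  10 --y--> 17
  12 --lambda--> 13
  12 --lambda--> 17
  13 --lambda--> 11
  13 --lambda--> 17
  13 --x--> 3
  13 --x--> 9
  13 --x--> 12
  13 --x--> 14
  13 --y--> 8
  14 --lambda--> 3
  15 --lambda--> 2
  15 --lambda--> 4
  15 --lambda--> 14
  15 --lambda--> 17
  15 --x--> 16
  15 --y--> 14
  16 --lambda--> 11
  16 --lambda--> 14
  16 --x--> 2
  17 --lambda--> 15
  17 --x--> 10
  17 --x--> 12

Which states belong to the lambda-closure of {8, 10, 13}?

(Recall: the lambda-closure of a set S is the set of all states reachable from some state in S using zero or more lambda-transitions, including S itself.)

Start with {8, 10, 13}.
From 8 via lambda: add 4.
From 13 via lambda: add 11, 17.
From 17 via lambda: add 15.
From 15 via lambda: add 2, 14.
From 14 via lambda: add 3.
No new states can be added; the closed set is {2, 3, 4, 8, 10, 11, 13, 14, 15, 17}.

{2, 3, 4, 8, 10, 11, 13, 14, 15, 17}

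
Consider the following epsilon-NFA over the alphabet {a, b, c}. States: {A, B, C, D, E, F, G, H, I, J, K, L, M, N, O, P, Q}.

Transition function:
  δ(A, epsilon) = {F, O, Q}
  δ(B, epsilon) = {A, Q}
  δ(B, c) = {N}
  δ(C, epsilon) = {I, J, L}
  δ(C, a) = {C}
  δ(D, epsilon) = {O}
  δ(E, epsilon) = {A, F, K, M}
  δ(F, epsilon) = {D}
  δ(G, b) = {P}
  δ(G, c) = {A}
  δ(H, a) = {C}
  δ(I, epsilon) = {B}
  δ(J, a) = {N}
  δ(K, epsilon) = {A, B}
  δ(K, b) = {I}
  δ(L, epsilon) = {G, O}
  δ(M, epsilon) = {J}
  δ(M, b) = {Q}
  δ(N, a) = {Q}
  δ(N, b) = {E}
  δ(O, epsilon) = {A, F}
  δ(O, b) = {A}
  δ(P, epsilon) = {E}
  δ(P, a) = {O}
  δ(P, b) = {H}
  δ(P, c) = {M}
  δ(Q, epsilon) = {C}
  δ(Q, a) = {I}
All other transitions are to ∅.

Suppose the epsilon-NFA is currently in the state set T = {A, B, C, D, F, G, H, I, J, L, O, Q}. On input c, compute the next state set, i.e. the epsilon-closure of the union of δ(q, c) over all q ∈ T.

B on c → {N}.
G on c → {A}.
No c-transition from A, C, D, F, H, I, J, L, O, Q.
Union after reading c: {A, N}.
Now take the epsilon-closure:
From A via epsilon: add F, O, Q.
From F via epsilon: add D.
From Q via epsilon: add C.
From C via epsilon: add I, J, L.
From I via epsilon: add B.
From L via epsilon: add G.
No new states can be added; the closed set is {A, B, C, D, F, G, I, J, L, N, O, Q}.

{A, B, C, D, F, G, I, J, L, N, O, Q}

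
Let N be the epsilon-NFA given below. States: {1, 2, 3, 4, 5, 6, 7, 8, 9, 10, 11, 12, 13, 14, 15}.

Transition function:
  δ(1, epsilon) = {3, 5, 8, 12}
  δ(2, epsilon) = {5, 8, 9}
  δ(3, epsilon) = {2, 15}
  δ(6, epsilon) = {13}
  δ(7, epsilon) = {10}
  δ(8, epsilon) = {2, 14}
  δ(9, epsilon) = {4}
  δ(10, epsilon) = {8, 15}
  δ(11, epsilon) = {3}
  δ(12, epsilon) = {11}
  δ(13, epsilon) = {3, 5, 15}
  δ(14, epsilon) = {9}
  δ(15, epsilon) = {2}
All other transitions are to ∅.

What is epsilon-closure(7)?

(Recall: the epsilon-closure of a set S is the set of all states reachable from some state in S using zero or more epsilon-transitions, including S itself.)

Start with {7}.
From 7 via epsilon: add 10.
From 10 via epsilon: add 8, 15.
From 8 via epsilon: add 2, 14.
From 2 via epsilon: add 5, 9.
From 9 via epsilon: add 4.
No new states can be added; the closed set is {2, 4, 5, 7, 8, 9, 10, 14, 15}.

{2, 4, 5, 7, 8, 9, 10, 14, 15}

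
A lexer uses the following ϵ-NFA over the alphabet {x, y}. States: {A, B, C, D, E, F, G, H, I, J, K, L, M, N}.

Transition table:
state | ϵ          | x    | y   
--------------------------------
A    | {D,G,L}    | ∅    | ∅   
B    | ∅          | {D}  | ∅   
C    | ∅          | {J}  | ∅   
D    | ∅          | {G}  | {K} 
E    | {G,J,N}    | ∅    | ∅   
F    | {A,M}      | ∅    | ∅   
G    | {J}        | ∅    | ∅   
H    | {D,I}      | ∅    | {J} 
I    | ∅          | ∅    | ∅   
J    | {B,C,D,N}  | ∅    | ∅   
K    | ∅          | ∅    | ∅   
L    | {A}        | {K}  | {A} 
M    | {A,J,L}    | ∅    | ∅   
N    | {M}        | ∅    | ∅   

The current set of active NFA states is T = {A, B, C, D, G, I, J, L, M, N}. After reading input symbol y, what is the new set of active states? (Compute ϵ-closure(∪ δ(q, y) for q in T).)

D on y → {K}.
L on y → {A}.
No y-transition from A, B, C, G, I, J, M, N.
Union after reading y: {A, K}.
Now take the ϵ-closure:
From A via ϵ: add D, G, L.
From G via ϵ: add J.
From J via ϵ: add B, C, N.
From N via ϵ: add M.
No new states can be added; the closed set is {A, B, C, D, G, J, K, L, M, N}.

{A, B, C, D, G, J, K, L, M, N}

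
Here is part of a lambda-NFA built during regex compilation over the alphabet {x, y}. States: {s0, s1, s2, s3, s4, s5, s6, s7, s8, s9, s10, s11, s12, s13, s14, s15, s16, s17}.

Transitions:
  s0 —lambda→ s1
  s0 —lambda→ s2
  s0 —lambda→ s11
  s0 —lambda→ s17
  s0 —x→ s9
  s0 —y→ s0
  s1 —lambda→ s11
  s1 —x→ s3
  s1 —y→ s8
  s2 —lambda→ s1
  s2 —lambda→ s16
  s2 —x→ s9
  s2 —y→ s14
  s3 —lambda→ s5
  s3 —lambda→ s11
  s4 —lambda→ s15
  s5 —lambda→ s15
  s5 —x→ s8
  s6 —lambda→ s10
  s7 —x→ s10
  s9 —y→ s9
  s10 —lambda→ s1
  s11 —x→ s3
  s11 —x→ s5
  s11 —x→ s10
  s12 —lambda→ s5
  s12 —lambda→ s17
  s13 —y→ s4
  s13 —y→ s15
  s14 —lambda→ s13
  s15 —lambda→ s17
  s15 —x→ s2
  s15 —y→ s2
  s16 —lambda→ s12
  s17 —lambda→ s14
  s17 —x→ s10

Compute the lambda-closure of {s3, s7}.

{s3, s5, s7, s11, s13, s14, s15, s17}

Start with {s3, s7}.
From s3 via lambda: add s5, s11.
From s5 via lambda: add s15.
From s15 via lambda: add s17.
From s17 via lambda: add s14.
From s14 via lambda: add s13.
No new states can be added; the closed set is {s3, s5, s7, s11, s13, s14, s15, s17}.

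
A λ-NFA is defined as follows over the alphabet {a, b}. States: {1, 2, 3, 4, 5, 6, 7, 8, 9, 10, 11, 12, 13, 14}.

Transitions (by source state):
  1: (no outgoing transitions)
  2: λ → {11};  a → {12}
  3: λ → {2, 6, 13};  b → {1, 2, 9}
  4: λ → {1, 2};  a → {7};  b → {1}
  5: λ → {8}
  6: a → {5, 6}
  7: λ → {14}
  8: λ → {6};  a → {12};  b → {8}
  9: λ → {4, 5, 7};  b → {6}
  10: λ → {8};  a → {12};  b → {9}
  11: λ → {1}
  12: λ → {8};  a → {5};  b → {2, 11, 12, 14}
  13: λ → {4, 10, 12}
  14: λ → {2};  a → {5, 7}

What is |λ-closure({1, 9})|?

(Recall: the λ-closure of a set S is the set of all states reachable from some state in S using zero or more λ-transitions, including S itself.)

Start with {1, 9}.
From 9 via λ: add 4, 5, 7.
From 4 via λ: add 2.
From 5 via λ: add 8.
From 7 via λ: add 14.
From 2 via λ: add 11.
From 8 via λ: add 6.
λ-closure = {1, 2, 4, 5, 6, 7, 8, 9, 11, 14}, which has 10 states.

10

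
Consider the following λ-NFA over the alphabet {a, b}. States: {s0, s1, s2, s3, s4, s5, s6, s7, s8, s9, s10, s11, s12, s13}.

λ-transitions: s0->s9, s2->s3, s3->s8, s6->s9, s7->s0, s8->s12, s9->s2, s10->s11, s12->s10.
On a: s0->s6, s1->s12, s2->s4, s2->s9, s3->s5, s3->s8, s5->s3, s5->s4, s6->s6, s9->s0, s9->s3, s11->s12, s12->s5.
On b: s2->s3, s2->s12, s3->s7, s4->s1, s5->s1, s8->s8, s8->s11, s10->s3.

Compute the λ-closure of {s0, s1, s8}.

Start with {s0, s1, s8}.
From s0 via λ: add s9.
From s8 via λ: add s12.
From s9 via λ: add s2.
From s12 via λ: add s10.
From s2 via λ: add s3.
From s10 via λ: add s11.
No new states can be added; the closed set is {s0, s1, s2, s3, s8, s9, s10, s11, s12}.

{s0, s1, s2, s3, s8, s9, s10, s11, s12}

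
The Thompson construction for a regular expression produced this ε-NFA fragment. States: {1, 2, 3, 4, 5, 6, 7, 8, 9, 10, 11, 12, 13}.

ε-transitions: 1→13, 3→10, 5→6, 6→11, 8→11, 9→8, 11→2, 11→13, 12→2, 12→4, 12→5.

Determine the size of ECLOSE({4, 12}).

Start with {4, 12}.
From 12 via ε: add 2, 5.
From 5 via ε: add 6.
From 6 via ε: add 11.
From 11 via ε: add 13.
ε-closure = {2, 4, 5, 6, 11, 12, 13}, which has 7 states.

7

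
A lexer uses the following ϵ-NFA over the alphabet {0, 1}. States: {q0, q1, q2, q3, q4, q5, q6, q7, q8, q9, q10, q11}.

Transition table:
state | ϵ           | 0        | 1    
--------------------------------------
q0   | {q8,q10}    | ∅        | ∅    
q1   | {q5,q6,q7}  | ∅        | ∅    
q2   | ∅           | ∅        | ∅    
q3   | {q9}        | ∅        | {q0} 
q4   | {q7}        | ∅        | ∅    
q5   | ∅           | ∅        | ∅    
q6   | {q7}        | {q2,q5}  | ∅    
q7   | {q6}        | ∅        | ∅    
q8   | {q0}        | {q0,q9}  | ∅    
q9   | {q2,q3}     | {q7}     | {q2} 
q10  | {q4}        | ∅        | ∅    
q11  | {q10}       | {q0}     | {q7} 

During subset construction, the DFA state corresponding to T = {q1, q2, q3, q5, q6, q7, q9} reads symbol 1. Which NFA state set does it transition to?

{q0, q2, q4, q6, q7, q8, q10}

q3 on 1 → {q0}.
q9 on 1 → {q2}.
No 1-transition from q1, q2, q5, q6, q7.
Union after reading 1: {q0, q2}.
Now take the ϵ-closure:
From q0 via ϵ: add q8, q10.
From q10 via ϵ: add q4.
From q4 via ϵ: add q7.
From q7 via ϵ: add q6.
No new states can be added; the closed set is {q0, q2, q4, q6, q7, q8, q10}.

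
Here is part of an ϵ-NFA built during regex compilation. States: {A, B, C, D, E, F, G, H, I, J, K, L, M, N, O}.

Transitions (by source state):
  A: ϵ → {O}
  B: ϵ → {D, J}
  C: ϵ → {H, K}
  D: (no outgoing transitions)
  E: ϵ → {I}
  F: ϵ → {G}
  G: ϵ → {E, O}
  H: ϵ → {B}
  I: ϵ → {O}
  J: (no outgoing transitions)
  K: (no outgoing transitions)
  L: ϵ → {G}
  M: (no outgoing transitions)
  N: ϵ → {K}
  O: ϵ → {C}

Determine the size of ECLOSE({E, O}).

Start with {E, O}.
From E via ϵ: add I.
From O via ϵ: add C.
From C via ϵ: add H, K.
From H via ϵ: add B.
From B via ϵ: add D, J.
ϵ-closure = {B, C, D, E, H, I, J, K, O}, which has 9 states.

9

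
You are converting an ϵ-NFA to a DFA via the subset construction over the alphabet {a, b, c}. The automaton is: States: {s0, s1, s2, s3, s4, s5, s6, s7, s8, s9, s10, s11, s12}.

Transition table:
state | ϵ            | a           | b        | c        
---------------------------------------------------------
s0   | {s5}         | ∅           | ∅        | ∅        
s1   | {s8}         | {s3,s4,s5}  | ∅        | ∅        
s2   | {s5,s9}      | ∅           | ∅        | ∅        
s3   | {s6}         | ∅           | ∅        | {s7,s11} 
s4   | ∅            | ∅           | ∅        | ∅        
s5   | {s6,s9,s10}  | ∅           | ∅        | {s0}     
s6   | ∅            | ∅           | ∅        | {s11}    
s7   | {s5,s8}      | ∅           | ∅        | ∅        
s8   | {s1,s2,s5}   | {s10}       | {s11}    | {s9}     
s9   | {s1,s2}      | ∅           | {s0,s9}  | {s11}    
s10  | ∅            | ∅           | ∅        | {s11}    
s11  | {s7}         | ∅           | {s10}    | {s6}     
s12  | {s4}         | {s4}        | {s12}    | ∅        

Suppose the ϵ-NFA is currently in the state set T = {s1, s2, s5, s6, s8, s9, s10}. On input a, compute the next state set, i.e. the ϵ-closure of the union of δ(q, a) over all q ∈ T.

{s1, s2, s3, s4, s5, s6, s8, s9, s10}

s1 on a → {s3, s4, s5}.
s8 on a → {s10}.
No a-transition from s2, s5, s6, s9, s10.
Union after reading a: {s3, s4, s5, s10}.
Now take the ϵ-closure:
From s3 via ϵ: add s6.
From s5 via ϵ: add s9.
From s9 via ϵ: add s1, s2.
From s1 via ϵ: add s8.
No new states can be added; the closed set is {s1, s2, s3, s4, s5, s6, s8, s9, s10}.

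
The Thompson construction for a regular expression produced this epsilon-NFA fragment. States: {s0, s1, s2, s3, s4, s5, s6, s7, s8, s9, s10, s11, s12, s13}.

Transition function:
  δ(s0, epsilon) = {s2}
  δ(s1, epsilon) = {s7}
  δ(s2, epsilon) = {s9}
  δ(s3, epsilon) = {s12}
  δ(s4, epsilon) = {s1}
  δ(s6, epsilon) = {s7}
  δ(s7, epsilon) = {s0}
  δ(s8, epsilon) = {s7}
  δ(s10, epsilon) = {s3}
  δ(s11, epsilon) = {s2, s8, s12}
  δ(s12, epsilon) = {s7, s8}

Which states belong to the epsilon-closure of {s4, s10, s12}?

Start with {s4, s10, s12}.
From s4 via epsilon: add s1.
From s10 via epsilon: add s3.
From s12 via epsilon: add s7, s8.
From s7 via epsilon: add s0.
From s0 via epsilon: add s2.
From s2 via epsilon: add s9.
No new states can be added; the closed set is {s0, s1, s2, s3, s4, s7, s8, s9, s10, s12}.

{s0, s1, s2, s3, s4, s7, s8, s9, s10, s12}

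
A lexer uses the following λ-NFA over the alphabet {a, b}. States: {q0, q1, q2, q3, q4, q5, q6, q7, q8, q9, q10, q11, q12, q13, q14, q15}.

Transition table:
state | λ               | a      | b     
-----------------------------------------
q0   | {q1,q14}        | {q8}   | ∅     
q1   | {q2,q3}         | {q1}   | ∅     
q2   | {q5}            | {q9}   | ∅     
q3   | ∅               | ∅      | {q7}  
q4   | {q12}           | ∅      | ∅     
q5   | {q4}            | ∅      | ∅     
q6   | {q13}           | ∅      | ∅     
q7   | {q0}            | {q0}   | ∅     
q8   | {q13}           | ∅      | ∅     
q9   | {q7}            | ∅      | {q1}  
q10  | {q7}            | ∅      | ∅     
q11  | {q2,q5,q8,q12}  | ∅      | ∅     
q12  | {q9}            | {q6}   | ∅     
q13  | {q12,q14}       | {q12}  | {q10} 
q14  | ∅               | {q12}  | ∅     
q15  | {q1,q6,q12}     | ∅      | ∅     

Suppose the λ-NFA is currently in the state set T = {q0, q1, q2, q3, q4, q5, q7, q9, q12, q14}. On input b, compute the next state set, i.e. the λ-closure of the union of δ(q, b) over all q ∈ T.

q3 on b → {q7}.
q9 on b → {q1}.
No b-transition from q0, q1, q2, q4, q5, q7, q12, q14.
Union after reading b: {q1, q7}.
Now take the λ-closure:
From q1 via λ: add q2, q3.
From q7 via λ: add q0.
From q0 via λ: add q14.
From q2 via λ: add q5.
From q5 via λ: add q4.
From q4 via λ: add q12.
From q12 via λ: add q9.
No new states can be added; the closed set is {q0, q1, q2, q3, q4, q5, q7, q9, q12, q14}.

{q0, q1, q2, q3, q4, q5, q7, q9, q12, q14}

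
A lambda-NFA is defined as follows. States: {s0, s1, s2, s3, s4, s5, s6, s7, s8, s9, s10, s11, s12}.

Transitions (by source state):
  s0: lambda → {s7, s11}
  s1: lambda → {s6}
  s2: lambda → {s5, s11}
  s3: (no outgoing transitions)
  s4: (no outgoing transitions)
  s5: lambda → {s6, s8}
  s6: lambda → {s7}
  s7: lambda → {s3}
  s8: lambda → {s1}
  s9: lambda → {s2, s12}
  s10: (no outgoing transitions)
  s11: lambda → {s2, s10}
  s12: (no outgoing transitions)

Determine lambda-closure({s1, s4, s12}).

{s1, s3, s4, s6, s7, s12}

Start with {s1, s4, s12}.
From s1 via lambda: add s6.
From s6 via lambda: add s7.
From s7 via lambda: add s3.
No new states can be added; the closed set is {s1, s3, s4, s6, s7, s12}.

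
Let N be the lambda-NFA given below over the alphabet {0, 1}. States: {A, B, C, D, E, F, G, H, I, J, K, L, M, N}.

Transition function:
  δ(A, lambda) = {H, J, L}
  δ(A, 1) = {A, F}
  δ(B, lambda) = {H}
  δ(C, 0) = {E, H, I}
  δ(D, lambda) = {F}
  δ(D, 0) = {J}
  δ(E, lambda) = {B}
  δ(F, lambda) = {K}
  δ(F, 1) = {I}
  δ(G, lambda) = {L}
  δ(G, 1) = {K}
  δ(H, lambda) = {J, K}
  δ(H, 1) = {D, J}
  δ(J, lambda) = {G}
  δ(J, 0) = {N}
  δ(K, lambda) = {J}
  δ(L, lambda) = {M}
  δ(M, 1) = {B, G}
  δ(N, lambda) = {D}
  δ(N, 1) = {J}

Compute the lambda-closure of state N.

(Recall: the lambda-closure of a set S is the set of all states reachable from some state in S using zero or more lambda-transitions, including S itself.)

{D, F, G, J, K, L, M, N}

Start with {N}.
From N via lambda: add D.
From D via lambda: add F.
From F via lambda: add K.
From K via lambda: add J.
From J via lambda: add G.
From G via lambda: add L.
From L via lambda: add M.
No new states can be added; the closed set is {D, F, G, J, K, L, M, N}.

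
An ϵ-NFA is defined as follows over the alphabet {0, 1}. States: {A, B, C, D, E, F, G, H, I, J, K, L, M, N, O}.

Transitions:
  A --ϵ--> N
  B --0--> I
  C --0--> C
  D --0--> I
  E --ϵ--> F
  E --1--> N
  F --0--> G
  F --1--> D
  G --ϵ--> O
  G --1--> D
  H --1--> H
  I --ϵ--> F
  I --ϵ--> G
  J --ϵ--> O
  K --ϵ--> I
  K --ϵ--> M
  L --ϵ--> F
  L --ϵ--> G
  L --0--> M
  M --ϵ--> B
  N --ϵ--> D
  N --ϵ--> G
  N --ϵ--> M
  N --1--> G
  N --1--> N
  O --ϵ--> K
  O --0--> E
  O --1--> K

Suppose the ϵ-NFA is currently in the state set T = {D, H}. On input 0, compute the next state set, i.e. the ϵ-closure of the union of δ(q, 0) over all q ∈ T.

D on 0 → {I}.
No 0-transition from H.
Union after reading 0: {I}.
Now take the ϵ-closure:
From I via ϵ: add F, G.
From G via ϵ: add O.
From O via ϵ: add K.
From K via ϵ: add M.
From M via ϵ: add B.
No new states can be added; the closed set is {B, F, G, I, K, M, O}.

{B, F, G, I, K, M, O}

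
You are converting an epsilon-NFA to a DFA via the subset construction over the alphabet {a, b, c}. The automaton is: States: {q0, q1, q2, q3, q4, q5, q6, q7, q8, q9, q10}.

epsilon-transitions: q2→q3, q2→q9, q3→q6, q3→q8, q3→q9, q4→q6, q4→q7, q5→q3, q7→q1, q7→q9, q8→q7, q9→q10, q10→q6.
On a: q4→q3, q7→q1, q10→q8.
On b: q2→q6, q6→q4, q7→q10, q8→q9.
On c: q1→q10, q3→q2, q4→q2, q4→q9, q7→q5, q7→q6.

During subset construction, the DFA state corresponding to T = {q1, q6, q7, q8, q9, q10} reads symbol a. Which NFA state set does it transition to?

{q1, q6, q7, q8, q9, q10}

q7 on a → {q1}.
q10 on a → {q8}.
No a-transition from q1, q6, q8, q9.
Union after reading a: {q1, q8}.
Now take the epsilon-closure:
From q8 via epsilon: add q7.
From q7 via epsilon: add q9.
From q9 via epsilon: add q10.
From q10 via epsilon: add q6.
No new states can be added; the closed set is {q1, q6, q7, q8, q9, q10}.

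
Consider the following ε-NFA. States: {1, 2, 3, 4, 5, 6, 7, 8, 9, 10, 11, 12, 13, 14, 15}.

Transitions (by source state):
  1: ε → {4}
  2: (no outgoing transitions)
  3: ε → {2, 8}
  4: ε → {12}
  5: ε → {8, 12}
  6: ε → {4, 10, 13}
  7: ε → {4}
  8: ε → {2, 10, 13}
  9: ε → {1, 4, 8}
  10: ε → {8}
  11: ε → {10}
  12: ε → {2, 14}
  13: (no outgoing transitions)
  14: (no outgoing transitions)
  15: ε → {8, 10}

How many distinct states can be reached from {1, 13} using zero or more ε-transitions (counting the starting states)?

Start with {1, 13}.
From 1 via ε: add 4.
From 4 via ε: add 12.
From 12 via ε: add 2, 14.
ε-closure = {1, 2, 4, 12, 13, 14}, which has 6 states.

6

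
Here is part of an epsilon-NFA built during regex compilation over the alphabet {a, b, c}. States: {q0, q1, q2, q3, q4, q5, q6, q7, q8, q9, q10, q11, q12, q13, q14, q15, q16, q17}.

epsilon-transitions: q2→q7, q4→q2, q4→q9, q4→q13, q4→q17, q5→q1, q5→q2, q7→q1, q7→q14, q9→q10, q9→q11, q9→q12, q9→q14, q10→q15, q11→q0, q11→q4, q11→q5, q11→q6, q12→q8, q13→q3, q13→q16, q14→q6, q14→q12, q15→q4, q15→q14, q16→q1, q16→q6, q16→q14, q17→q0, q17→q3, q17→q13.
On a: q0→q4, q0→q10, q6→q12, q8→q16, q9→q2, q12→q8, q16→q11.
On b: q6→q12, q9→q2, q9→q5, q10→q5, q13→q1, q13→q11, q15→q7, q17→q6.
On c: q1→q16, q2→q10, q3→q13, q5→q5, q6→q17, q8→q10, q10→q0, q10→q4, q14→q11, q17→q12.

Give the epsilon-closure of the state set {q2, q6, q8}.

Start with {q2, q6, q8}.
From q2 via epsilon: add q7.
From q7 via epsilon: add q1, q14.
From q14 via epsilon: add q12.
No new states can be added; the closed set is {q1, q2, q6, q7, q8, q12, q14}.

{q1, q2, q6, q7, q8, q12, q14}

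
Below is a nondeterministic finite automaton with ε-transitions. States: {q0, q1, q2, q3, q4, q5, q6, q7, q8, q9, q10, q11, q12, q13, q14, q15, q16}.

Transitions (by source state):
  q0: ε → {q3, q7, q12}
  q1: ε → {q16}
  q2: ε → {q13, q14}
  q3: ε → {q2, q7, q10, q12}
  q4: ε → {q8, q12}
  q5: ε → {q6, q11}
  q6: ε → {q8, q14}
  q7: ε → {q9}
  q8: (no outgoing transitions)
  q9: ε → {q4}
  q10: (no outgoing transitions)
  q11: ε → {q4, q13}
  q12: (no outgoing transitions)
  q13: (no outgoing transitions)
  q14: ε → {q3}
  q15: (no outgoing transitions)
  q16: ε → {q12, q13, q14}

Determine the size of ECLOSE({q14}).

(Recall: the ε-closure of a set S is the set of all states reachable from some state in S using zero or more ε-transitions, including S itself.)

Start with {q14}.
From q14 via ε: add q3.
From q3 via ε: add q2, q7, q10, q12.
From q2 via ε: add q13.
From q7 via ε: add q9.
From q9 via ε: add q4.
From q4 via ε: add q8.
ε-closure = {q2, q3, q4, q7, q8, q9, q10, q12, q13, q14}, which has 10 states.

10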